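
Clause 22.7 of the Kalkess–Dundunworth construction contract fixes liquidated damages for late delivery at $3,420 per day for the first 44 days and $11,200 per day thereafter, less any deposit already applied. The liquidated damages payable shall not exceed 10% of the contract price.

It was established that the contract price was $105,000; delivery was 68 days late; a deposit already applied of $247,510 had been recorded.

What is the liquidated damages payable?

First 44 days: 44 × $3,420 = $150,480
Remaining days: (68 − 44) × $11,200 = $268,800
Accrued per-day damages: $150,480 + $268,800 = $419,280
Less deposit already applied: $419,280 − $247,510 = $171,770
Cap: 10% of $105,000 = $10,500
Cap at $10,500: $171,770 exceeds the cap → $10,500

Liquidated damages: $10,500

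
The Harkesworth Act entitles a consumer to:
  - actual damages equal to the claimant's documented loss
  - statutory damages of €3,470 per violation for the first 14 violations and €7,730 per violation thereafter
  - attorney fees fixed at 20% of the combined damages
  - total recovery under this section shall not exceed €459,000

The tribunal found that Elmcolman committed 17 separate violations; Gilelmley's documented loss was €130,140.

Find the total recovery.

€242,292

First 14 violations: 14 × €3,470 = €48,580
Remaining violations: (17 − 14) × €7,730 = €23,190
Statutory damages: €48,580 + €23,190 = €71,770
Combined damages: €130,140 + €71,770 = €201,910
Attorney fees: 20% of €201,910 = €40,382
Total before cap: €201,910 + €40,382 = €242,292
Cap at €459,000: €242,292 is within the cap, no reduction.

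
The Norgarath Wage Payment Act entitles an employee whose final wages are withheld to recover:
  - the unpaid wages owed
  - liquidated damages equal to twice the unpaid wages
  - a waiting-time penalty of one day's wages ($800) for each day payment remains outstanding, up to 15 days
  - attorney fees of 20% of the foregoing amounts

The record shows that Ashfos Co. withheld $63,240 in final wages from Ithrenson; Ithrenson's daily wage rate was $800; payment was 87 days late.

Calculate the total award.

$242,064

Doubled: 2 × $63,240 = $126,480
Penalty days: min(87, 15) = 15
Waiting-time penalty: 15 × $800 = $12,000
Subtotal: $63,240 + $126,480 + $12,000 = $201,720
Attorney fees: 20% of $201,720 = $40,344
Total award: $201,720 + $40,344 = $242,064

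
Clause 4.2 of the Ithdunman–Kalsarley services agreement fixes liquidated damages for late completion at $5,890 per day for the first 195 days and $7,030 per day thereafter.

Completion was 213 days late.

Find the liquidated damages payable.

First 195 days: 195 × $5,890 = $1,148,550
Remaining days: (213 − 195) × $7,030 = $126,540
Accrued per-day damages: $1,148,550 + $126,540 = $1,275,090

$1,275,090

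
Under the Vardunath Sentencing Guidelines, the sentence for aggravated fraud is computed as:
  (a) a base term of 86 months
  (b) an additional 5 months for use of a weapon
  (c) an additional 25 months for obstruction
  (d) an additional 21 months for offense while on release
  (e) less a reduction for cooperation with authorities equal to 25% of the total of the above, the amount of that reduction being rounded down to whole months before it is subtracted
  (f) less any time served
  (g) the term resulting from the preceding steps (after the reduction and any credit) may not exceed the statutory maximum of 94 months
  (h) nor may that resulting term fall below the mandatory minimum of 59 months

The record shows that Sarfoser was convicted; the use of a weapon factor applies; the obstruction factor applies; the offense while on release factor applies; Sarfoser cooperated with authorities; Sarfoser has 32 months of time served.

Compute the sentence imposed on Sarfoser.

71 months

Use of a weapon enhancement: +5 months
Obstruction enhancement: +25 months
Offense while on release enhancement: +21 months
Adjusted term: 86 months + 5 months + 25 months + 21 months = 137 months
Cooperation with authorities reduction: 25% of 137 months = 34 months (rounded down)
After reduction: 137 − 34 = 103 months
Less time served: 103 months − 32 months = 71 months
Cap at 94 months: 71 months is within the cap, no reduction.
Minimum 59 months: 71 months meets the minimum, no increase.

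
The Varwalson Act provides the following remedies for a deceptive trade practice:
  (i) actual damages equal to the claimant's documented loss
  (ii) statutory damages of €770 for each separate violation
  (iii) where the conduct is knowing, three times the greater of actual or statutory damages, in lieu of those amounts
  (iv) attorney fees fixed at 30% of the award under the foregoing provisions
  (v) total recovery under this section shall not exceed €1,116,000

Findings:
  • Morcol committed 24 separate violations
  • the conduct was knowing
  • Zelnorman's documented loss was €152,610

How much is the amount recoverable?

€595,179

Statutory damages: 24 × €770 = €18,480
Greater of actual damages (€152,610) or statutory damages (€18,480): €152,610
Trebled: 3 × €152,610 = €457,830
Attorney fees: 30% of €457,830 = €137,349
Total before cap: €457,830 + €137,349 = €595,179
Cap at €1,116,000: €595,179 is within the cap, no reduction.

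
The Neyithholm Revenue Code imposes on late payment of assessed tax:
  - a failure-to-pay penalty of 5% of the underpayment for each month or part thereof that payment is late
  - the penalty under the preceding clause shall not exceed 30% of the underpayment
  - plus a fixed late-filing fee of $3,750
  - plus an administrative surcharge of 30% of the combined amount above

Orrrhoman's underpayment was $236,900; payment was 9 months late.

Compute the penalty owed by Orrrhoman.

Accrued rate: 5% × 9 = 45%, capped at 30% → 30%
Failure-to-pay penalty: 30% of $236,900 = $71,070
Penalty before surcharge: $71,070 + $3,750 = $74,820
Administrative surcharge: 30% of $74,820 = $22,446
Total penalty: $74,820 + $22,446 = $97,266

$97,266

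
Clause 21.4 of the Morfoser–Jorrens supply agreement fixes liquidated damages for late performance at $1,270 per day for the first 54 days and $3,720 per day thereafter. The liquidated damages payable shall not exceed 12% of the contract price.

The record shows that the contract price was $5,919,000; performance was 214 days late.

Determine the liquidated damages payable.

Liquidated damages: $663,780

First 54 days: 54 × $1,270 = $68,580
Remaining days: (214 − 54) × $3,720 = $595,200
Accrued per-day damages: $68,580 + $595,200 = $663,780
Cap: 12% of $5,919,000 = $710,280
Cap at $710,280: $663,780 is within the cap, no reduction.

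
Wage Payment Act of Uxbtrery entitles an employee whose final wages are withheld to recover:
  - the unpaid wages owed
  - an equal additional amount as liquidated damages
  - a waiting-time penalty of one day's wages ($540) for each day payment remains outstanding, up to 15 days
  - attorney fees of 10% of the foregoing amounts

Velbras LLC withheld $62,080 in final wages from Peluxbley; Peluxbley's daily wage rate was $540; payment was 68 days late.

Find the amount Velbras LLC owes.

Liquidated damages (equal amount): $62,080
Penalty days: min(68, 15) = 15
Waiting-time penalty: 15 × $540 = $8,100
Subtotal: $62,080 + $62,080 + $8,100 = $132,260
Attorney fees: 10% of $132,260 = $13,226
Total award: $132,260 + $13,226 = $145,486

Total award: $145,486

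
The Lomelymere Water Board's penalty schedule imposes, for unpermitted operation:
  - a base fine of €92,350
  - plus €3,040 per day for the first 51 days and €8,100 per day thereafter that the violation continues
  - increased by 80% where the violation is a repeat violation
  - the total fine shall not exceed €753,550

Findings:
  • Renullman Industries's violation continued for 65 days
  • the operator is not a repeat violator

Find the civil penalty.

First 51 days: 51 × €3,040 = €155,040
Remaining days: (65 − 51) × €8,100 = €113,400
Per-day component: €155,040 + €113,400 = €268,440
Base plus per-day: €92,350 + €268,440 = €360,790
The operator is not a repeat violator: no 80% increase.
Cap at €753,550: €360,790 is within the cap, no reduction.

Civil penalty: €360,790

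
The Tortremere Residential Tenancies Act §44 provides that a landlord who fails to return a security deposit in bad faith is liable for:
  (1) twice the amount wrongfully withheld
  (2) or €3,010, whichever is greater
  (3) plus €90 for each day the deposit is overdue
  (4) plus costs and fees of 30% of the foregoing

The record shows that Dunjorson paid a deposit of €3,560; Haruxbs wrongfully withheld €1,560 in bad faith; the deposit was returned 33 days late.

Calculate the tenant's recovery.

€7,917

Doubled: 2 × €1,560 = €3,120
Minimum €3,010: €3,120 meets the minimum, no increase.
Late-return penalty: 33 × €90 = €2,970
Damages plus late penalty: €3,120 + €2,970 = €6,090
Costs and fees: 30% of €6,090 = €1,827
Total recovery: €6,090 + €1,827 = €7,917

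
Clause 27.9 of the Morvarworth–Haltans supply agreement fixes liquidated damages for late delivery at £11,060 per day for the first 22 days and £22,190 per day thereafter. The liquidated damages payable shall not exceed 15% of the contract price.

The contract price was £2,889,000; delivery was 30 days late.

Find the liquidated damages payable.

£420,840

First 22 days: 22 × £11,060 = £243,320
Remaining days: (30 − 22) × £22,190 = £177,520
Accrued per-day damages: £243,320 + £177,520 = £420,840
Cap: 15% of £2,889,000 = £433,350
Cap at £433,350: £420,840 is within the cap, no reduction.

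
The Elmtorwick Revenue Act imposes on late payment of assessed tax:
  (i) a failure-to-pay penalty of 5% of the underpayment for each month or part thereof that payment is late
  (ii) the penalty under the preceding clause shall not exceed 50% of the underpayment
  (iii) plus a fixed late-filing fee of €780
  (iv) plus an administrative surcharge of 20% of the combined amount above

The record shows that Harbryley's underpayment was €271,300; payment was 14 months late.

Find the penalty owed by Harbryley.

€163,716

Accrued rate: 5% × 14 = 70%, capped at 50% → 50%
Failure-to-pay penalty: 50% of €271,300 = €135,650
Penalty before surcharge: €135,650 + €780 = €136,430
Administrative surcharge: 20% of €136,430 = €27,286
Total penalty: €136,430 + €27,286 = €163,716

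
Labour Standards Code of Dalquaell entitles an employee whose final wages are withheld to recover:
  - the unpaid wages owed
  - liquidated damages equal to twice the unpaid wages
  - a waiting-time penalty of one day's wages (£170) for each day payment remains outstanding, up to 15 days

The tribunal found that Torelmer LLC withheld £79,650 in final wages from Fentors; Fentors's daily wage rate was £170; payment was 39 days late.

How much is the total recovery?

£241,500

Doubled: 2 × £79,650 = £159,300
Penalty days: min(39, 15) = 15
Waiting-time penalty: 15 × £170 = £2,550
Total award: £79,650 + £159,300 + £2,550 = £241,500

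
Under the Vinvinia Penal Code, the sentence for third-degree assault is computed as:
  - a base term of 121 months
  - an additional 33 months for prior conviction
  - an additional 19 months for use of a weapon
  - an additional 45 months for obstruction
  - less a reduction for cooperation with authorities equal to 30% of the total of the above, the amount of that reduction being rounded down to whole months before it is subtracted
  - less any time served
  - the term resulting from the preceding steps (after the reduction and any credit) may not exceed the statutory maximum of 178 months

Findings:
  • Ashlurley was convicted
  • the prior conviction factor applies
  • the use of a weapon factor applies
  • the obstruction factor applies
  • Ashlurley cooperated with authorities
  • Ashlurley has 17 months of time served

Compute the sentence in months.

Prior conviction enhancement: +33 months
Use of a weapon enhancement: +19 months
Obstruction enhancement: +45 months
Adjusted term: 121 months + 33 months + 19 months + 45 months = 218 months
Cooperation with authorities reduction: 30% of 218 months = 65 months (rounded down)
After reduction: 218 − 65 = 153 months
Less time served: 153 months − 17 months = 136 months
Cap at 178 months: 136 months is within the cap, no reduction.

136 months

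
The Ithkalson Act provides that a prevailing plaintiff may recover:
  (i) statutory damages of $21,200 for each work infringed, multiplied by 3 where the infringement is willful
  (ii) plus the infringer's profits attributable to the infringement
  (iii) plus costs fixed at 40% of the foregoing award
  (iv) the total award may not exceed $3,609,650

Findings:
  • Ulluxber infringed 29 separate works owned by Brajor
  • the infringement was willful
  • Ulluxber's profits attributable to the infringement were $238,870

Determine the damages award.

$2,916,578

Statutory damages: 29 × $21,200 = $614,800
Trebled: 3 × $614,800 = $1,844,400
Combined award: $1,844,400 + $238,870 = $2,083,270
Costs: 40% of $2,083,270 = $833,308
Award plus costs: $2,083,270 + $833,308 = $2,916,578
Cap at $3,609,650: $2,916,578 is within the cap, no reduction.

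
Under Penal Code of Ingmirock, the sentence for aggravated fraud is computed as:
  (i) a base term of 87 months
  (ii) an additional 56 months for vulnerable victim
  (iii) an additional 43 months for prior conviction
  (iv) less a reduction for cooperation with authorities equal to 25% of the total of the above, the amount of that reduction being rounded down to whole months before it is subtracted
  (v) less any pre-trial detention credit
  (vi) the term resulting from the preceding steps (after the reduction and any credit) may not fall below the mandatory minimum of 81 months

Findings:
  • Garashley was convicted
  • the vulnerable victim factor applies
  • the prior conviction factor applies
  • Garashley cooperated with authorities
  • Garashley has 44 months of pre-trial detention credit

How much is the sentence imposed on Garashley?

Vulnerable victim enhancement: +56 months
Prior conviction enhancement: +43 months
Adjusted term: 87 months + 56 months + 43 months = 186 months
Cooperation with authorities reduction: 25% of 186 months = 46 months (rounded down)
After reduction: 186 − 46 = 140 months
Less pre-trial detention credit: 140 months − 44 months = 96 months
Minimum 81 months: 96 months meets the minimum, no increase.

96 months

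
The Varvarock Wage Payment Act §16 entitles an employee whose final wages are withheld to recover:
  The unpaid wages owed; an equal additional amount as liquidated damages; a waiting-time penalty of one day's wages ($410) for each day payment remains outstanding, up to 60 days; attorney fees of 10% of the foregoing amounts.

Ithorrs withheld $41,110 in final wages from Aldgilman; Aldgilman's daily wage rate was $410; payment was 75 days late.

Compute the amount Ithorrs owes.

$117,502

Liquidated damages (equal amount): $41,110
Penalty days: min(75, 60) = 60
Waiting-time penalty: 60 × $410 = $24,600
Subtotal: $41,110 + $41,110 + $24,600 = $106,820
Attorney fees: 10% of $106,820 = $10,682
Total award: $106,820 + $10,682 = $117,502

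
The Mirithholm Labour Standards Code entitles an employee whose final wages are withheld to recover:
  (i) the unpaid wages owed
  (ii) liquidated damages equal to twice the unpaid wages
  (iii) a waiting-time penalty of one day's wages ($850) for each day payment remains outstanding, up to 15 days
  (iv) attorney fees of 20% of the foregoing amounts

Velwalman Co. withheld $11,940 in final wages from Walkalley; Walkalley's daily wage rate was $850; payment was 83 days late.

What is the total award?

Total award: $58,284

Doubled: 2 × $11,940 = $23,880
Penalty days: min(83, 15) = 15
Waiting-time penalty: 15 × $850 = $12,750
Subtotal: $11,940 + $23,880 + $12,750 = $48,570
Attorney fees: 20% of $48,570 = $9,714
Total award: $48,570 + $9,714 = $58,284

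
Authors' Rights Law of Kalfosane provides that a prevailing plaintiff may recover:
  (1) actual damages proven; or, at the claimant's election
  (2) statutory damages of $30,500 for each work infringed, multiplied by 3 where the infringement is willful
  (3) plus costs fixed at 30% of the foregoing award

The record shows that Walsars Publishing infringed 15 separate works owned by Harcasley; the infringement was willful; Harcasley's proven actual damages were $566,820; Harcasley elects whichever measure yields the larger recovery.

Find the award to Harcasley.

$1,784,250

Statutory damages: 15 × $30,500 = $457,500
Trebled: 3 × $457,500 = $1,372,500
Greater of actual damages ($566,820) or enhanced statutory damages ($1,372,500): $1,372,500
Costs: 30% of $1,372,500 = $411,750
Award plus costs: $1,372,500 + $411,750 = $1,784,250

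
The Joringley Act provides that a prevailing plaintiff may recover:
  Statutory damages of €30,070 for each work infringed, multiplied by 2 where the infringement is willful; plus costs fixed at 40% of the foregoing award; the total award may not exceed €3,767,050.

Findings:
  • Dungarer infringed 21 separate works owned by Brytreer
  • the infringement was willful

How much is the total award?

Statutory damages: 21 × €30,070 = €631,470
Doubled: 2 × €631,470 = €1,262,940
Costs: 40% of €1,262,940 = €505,176
Award plus costs: €1,262,940 + €505,176 = €1,768,116
Cap at €3,767,050: €1,768,116 is within the cap, no reduction.

€1,768,116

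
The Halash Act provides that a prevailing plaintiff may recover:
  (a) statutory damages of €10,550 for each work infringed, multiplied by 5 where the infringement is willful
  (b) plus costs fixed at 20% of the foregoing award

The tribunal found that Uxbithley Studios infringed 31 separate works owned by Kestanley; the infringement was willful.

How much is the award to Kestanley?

Statutory damages: 31 × €10,550 = €327,050
Multiplied by 5: 5 × €327,050 = €1,635,250
Costs: 20% of €1,635,250 = €327,050
Award plus costs: €1,635,250 + €327,050 = €1,962,300

€1,962,300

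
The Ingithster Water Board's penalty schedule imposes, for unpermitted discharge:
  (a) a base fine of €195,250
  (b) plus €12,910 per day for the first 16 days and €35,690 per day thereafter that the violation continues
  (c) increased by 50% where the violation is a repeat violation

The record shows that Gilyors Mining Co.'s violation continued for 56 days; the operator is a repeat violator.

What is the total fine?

First 16 days: 16 × €12,910 = €206,560
Remaining days: (56 − 16) × €35,690 = €1,427,600
Per-day component: €206,560 + €1,427,600 = €1,634,160
Base plus per-day: €195,250 + €1,634,160 = €1,829,410
Enhancement: 50% of €1,829,410 = €914,705
Enhanced fine: €1,829,410 + €914,705 = €2,744,115

€2,744,115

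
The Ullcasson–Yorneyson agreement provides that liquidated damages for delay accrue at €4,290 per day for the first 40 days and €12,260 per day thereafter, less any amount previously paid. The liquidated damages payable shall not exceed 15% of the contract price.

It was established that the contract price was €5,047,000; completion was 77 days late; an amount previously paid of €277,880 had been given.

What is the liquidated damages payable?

€347,340

First 40 days: 40 × €4,290 = €171,600
Remaining days: (77 − 40) × €12,260 = €453,620
Accrued per-day damages: €171,600 + €453,620 = €625,220
Less amount previously paid: €625,220 − €277,880 = €347,340
Cap: 15% of €5,047,000 = €757,050
Cap at €757,050: €347,340 is within the cap, no reduction.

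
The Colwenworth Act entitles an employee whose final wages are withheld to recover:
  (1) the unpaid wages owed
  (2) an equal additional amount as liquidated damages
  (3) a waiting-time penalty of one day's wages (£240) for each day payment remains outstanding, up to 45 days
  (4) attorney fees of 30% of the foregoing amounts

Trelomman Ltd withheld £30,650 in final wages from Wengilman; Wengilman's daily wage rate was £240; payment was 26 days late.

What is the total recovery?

Total award: £87,802

Liquidated damages (equal amount): £30,650
Penalty days: min(26, 45) = 26
Waiting-time penalty: 26 × £240 = £6,240
Subtotal: £30,650 + £30,650 + £6,240 = £67,540
Attorney fees: 30% of £67,540 = £20,262
Total award: £67,540 + £20,262 = £87,802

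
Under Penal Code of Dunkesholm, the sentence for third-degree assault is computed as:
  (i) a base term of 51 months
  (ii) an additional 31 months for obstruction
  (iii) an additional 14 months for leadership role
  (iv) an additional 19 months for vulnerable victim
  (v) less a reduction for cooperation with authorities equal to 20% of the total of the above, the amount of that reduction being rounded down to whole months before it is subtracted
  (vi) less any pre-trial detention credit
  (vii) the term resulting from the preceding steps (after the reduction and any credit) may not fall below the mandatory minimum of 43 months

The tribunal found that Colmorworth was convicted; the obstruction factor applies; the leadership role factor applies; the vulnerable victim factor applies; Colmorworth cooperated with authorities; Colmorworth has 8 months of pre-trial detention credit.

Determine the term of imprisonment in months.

Obstruction enhancement: +31 months
Leadership role enhancement: +14 months
Vulnerable victim enhancement: +19 months
Adjusted term: 51 months + 31 months + 14 months + 19 months = 115 months
Cooperation with authorities reduction: 20% of 115 months = 23 months (rounded down)
After reduction: 115 − 23 = 92 months
Less pre-trial detention credit: 92 months − 8 months = 84 months
Minimum 43 months: 84 months meets the minimum, no increase.

84 months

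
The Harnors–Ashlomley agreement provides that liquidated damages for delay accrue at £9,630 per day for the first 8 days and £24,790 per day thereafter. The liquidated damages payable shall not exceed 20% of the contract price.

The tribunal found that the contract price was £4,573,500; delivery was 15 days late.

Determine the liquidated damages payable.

First 8 days: 8 × £9,630 = £77,040
Remaining days: (15 − 8) × £24,790 = £173,530
Accrued per-day damages: £77,040 + £173,530 = £250,570
Cap: 20% of £4,573,500 = £914,700
Cap at £914,700: £250,570 is within the cap, no reduction.

£250,570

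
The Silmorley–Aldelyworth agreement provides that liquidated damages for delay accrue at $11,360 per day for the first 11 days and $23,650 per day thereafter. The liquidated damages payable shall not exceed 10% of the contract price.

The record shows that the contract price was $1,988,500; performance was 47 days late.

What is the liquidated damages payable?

First 11 days: 11 × $11,360 = $124,960
Remaining days: (47 − 11) × $23,650 = $851,400
Accrued per-day damages: $124,960 + $851,400 = $976,360
Cap: 10% of $1,988,500 = $198,850
Cap at $198,850: $976,360 exceeds the cap → $198,850

Liquidated damages: $198,850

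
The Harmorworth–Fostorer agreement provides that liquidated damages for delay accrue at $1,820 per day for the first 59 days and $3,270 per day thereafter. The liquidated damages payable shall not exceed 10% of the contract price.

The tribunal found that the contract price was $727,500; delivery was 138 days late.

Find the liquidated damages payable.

First 59 days: 59 × $1,820 = $107,380
Remaining days: (138 − 59) × $3,270 = $258,330
Accrued per-day damages: $107,380 + $258,330 = $365,710
Cap: 10% of $727,500 = $72,750
Cap at $72,750: $365,710 exceeds the cap → $72,750

Liquidated damages: $72,750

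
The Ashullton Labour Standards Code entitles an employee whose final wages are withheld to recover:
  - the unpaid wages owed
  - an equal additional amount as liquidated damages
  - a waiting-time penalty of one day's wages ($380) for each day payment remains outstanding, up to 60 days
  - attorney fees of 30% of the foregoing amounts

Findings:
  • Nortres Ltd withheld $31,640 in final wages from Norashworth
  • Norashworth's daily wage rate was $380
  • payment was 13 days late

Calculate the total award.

$88,686

Liquidated damages (equal amount): $31,640
Penalty days: min(13, 60) = 13
Waiting-time penalty: 13 × $380 = $4,940
Subtotal: $31,640 + $31,640 + $4,940 = $68,220
Attorney fees: 30% of $68,220 = $20,466
Total award: $68,220 + $20,466 = $88,686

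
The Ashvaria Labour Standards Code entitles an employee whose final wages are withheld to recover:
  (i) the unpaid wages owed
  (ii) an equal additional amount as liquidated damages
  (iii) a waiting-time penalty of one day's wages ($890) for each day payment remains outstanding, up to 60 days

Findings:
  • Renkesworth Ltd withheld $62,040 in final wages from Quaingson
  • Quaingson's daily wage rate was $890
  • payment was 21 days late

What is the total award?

Total award: $142,770

Liquidated damages (equal amount): $62,040
Penalty days: min(21, 60) = 21
Waiting-time penalty: 21 × $890 = $18,690
Total award: $62,040 + $62,040 + $18,690 = $142,770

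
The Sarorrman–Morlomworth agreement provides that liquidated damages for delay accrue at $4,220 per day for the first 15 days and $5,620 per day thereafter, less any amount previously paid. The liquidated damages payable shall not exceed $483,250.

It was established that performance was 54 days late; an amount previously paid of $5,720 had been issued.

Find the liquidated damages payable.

Liquidated damages: $276,760

First 15 days: 15 × $4,220 = $63,300
Remaining days: (54 − 15) × $5,620 = $219,180
Accrued per-day damages: $63,300 + $219,180 = $282,480
Less amount previously paid: $282,480 − $5,720 = $276,760
Cap at $483,250: $276,760 is within the cap, no reduction.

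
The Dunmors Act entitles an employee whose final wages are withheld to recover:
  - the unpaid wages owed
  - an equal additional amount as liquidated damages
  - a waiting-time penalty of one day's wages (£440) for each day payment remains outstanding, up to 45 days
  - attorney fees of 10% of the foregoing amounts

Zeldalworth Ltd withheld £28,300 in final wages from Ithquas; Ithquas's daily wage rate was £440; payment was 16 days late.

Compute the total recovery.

Liquidated damages (equal amount): £28,300
Penalty days: min(16, 45) = 16
Waiting-time penalty: 16 × £440 = £7,040
Subtotal: £28,300 + £28,300 + £7,040 = £63,640
Attorney fees: 10% of £63,640 = £6,364
Total award: £63,640 + £6,364 = £70,004

£70,004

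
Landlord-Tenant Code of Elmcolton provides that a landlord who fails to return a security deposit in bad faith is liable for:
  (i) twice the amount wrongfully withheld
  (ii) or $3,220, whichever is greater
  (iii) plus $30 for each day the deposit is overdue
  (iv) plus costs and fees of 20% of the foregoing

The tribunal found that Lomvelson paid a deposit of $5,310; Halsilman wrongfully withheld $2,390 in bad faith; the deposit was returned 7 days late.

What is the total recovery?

Doubled: 2 × $2,390 = $4,780
Minimum $3,220: $4,780 meets the minimum, no increase.
Late-return penalty: 7 × $30 = $210
Damages plus late penalty: $4,780 + $210 = $4,990
Costs and fees: 20% of $4,990 = $998
Total recovery: $4,990 + $998 = $5,988

$5,988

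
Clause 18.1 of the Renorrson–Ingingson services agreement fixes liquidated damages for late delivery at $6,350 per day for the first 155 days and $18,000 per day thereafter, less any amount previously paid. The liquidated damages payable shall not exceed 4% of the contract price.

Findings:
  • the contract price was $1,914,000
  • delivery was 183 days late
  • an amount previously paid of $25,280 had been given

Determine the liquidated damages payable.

First 155 days: 155 × $6,350 = $984,250
Remaining days: (183 − 155) × $18,000 = $504,000
Accrued per-day damages: $984,250 + $504,000 = $1,488,250
Less amount previously paid: $1,488,250 − $25,280 = $1,462,970
Cap: 4% of $1,914,000 = $76,560
Cap at $76,560: $1,462,970 exceeds the cap → $76,560

$76,560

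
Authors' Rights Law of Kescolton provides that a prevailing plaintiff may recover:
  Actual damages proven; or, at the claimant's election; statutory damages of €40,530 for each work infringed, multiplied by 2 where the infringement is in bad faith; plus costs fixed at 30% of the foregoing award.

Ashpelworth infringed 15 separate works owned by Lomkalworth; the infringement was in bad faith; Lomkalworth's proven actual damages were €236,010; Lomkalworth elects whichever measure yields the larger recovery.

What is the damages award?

Statutory damages: 15 × €40,530 = €607,950
Doubled: 2 × €607,950 = €1,215,900
Greater of actual damages (€236,010) or enhanced statutory damages (€1,215,900): €1,215,900
Costs: 30% of €1,215,900 = €364,770
Award plus costs: €1,215,900 + €364,770 = €1,580,670

€1,580,670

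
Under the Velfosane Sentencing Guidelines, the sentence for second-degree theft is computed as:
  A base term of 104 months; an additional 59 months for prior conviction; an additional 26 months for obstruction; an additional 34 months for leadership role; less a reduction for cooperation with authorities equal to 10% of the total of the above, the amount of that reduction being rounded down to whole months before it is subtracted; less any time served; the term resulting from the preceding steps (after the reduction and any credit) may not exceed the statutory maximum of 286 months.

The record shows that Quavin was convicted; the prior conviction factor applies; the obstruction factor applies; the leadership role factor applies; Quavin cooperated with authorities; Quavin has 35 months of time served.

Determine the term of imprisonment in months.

166 months

Prior conviction enhancement: +59 months
Obstruction enhancement: +26 months
Leadership role enhancement: +34 months
Adjusted term: 104 months + 59 months + 26 months + 34 months = 223 months
Cooperation with authorities reduction: 10% of 223 months = 22 months (rounded down)
After reduction: 223 − 22 = 201 months
Less time served: 201 months − 35 months = 166 months
Cap at 286 months: 166 months is within the cap, no reduction.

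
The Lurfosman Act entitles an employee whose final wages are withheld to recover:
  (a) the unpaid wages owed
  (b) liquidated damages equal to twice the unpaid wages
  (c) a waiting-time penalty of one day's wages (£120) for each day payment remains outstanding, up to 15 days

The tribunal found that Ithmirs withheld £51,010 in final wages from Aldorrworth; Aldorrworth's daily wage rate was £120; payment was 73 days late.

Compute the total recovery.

£154,830

Doubled: 2 × £51,010 = £102,020
Penalty days: min(73, 15) = 15
Waiting-time penalty: 15 × £120 = £1,800
Total award: £51,010 + £102,020 + £1,800 = £154,830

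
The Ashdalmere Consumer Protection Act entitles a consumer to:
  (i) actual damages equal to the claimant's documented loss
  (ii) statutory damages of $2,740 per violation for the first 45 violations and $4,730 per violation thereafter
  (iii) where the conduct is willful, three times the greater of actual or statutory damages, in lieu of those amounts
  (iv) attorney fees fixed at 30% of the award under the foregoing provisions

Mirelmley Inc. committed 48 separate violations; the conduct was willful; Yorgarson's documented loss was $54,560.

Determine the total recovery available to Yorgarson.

First 45 violations: 45 × $2,740 = $123,300
Remaining violations: (48 − 45) × $4,730 = $14,190
Statutory damages: $123,300 + $14,190 = $137,490
Greater of actual damages ($54,560) or statutory damages ($137,490): $137,490
Trebled: 3 × $137,490 = $412,470
Attorney fees: 30% of $412,470 = $123,741
Total recovery: $412,470 + $123,741 = $536,211

$536,211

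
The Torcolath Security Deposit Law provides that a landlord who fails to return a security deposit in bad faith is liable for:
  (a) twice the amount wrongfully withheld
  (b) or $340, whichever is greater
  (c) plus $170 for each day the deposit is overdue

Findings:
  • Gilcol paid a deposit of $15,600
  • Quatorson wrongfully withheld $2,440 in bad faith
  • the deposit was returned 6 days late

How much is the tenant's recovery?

Doubled: 2 × $2,440 = $4,880
Minimum $340: $4,880 meets the minimum, no increase.
Late-return penalty: 6 × $170 = $1,020
Damages plus late penalty: $4,880 + $1,020 = $5,900

$5,900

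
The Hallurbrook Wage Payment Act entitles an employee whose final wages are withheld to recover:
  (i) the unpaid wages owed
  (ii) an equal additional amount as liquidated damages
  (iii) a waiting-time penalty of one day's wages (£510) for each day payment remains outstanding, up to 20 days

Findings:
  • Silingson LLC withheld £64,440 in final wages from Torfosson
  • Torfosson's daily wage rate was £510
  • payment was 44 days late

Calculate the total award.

Liquidated damages (equal amount): £64,440
Penalty days: min(44, 20) = 20
Waiting-time penalty: 20 × £510 = £10,200
Total award: £64,440 + £64,440 + £10,200 = £139,080

£139,080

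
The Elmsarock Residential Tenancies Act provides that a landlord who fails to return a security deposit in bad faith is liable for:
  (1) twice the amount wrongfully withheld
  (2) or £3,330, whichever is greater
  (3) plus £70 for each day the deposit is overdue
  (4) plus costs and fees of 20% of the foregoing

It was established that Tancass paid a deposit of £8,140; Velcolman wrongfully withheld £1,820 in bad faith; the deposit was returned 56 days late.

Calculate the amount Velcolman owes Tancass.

Doubled: 2 × £1,820 = £3,640
Minimum £3,330: £3,640 meets the minimum, no increase.
Late-return penalty: 56 × £70 = £3,920
Damages plus late penalty: £3,640 + £3,920 = £7,560
Costs and fees: 20% of £7,560 = £1,512
Total recovery: £7,560 + £1,512 = £9,072

£9,072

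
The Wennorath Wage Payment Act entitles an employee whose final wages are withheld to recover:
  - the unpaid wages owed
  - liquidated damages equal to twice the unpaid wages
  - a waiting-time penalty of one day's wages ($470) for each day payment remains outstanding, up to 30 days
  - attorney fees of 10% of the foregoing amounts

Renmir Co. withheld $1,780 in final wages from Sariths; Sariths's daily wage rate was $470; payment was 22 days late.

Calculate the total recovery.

$17,248

Doubled: 2 × $1,780 = $3,560
Penalty days: min(22, 30) = 22
Waiting-time penalty: 22 × $470 = $10,340
Subtotal: $1,780 + $3,560 + $10,340 = $15,680
Attorney fees: 10% of $15,680 = $1,568
Total award: $15,680 + $1,568 = $17,248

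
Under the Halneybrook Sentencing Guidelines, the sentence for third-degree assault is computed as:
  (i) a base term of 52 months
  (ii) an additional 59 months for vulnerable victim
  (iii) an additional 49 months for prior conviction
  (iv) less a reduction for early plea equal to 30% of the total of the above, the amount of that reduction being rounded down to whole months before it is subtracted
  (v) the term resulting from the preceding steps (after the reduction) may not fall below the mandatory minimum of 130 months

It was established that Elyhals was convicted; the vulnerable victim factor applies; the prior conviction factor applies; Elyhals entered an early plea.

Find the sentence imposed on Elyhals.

130 months

Vulnerable victim enhancement: +59 months
Prior conviction enhancement: +49 months
Adjusted term: 52 months + 59 months + 49 months = 160 months
Early plea reduction: 30% of 160 months = 48 months (rounded down)
After reduction: 160 − 48 = 112 months
Minimum 130 months: 112 months is below the minimum → 130 months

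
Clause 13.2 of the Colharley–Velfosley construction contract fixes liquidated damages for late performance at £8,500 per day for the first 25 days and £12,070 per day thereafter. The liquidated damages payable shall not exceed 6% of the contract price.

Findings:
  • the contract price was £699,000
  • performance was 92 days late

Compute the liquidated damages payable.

First 25 days: 25 × £8,500 = £212,500
Remaining days: (92 − 25) × £12,070 = £808,690
Accrued per-day damages: £212,500 + £808,690 = £1,021,190
Cap: 6% of £699,000 = £41,940
Cap at £41,940: £1,021,190 exceeds the cap → £41,940

£41,940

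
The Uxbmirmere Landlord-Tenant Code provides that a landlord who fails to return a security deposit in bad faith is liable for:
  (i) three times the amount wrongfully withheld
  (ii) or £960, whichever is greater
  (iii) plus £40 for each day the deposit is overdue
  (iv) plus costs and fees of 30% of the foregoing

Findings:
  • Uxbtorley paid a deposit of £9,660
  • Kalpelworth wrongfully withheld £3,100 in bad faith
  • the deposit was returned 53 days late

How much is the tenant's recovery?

Trebled: 3 × £3,100 = £9,300
Minimum £960: £9,300 meets the minimum, no increase.
Late-return penalty: 53 × £40 = £2,120
Damages plus late penalty: £9,300 + £2,120 = £11,420
Costs and fees: 30% of £11,420 = £3,426
Total recovery: £11,420 + £3,426 = £14,846

£14,846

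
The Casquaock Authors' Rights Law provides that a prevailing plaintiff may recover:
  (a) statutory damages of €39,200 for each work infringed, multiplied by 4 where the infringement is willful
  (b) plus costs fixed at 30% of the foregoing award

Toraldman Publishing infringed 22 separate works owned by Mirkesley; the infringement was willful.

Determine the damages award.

Statutory damages: 22 × €39,200 = €862,400
Multiplied by 4: 4 × €862,400 = €3,449,600
Costs: 30% of €3,449,600 = €1,034,880
Award plus costs: €3,449,600 + €1,034,880 = €4,484,480

€4,484,480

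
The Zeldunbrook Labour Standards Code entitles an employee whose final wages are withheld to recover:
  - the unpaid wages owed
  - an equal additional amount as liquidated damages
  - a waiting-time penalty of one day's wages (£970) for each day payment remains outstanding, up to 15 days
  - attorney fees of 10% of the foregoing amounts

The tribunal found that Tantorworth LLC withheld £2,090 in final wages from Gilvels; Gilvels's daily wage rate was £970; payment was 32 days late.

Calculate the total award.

£20,603

Liquidated damages (equal amount): £2,090
Penalty days: min(32, 15) = 15
Waiting-time penalty: 15 × £970 = £14,550
Subtotal: £2,090 + £2,090 + £14,550 = £18,730
Attorney fees: 10% of £18,730 = £1,873
Total award: £18,730 + £1,873 = £20,603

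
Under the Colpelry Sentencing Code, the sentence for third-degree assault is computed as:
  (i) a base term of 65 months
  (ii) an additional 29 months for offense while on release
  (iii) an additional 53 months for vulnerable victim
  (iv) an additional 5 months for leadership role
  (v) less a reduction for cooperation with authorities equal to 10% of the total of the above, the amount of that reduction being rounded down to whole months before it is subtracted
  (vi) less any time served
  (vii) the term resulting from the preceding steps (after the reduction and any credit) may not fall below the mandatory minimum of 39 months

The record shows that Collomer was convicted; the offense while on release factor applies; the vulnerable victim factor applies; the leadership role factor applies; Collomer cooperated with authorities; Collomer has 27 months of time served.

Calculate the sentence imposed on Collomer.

110 months

Offense while on release enhancement: +29 months
Vulnerable victim enhancement: +53 months
Leadership role enhancement: +5 months
Adjusted term: 65 months + 29 months + 53 months + 5 months = 152 months
Cooperation with authorities reduction: 10% of 152 months = 15 months (rounded down)
After reduction: 152 − 15 = 137 months
Less time served: 137 months − 27 months = 110 months
Minimum 39 months: 110 months meets the minimum, no increase.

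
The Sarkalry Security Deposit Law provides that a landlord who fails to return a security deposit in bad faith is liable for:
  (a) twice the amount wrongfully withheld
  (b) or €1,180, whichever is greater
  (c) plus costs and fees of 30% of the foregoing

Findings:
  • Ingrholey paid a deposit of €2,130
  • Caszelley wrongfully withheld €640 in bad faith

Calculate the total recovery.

€1,664

Doubled: 2 × €640 = €1,280
Minimum €1,180: €1,280 meets the minimum, no increase.
Costs and fees: 30% of €1,280 = €384
Total recovery: €1,280 + €384 = €1,664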